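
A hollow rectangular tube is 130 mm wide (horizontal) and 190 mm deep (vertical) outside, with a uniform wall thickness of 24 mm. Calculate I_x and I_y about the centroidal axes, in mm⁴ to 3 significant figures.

I_x ≈ 5.47 × 10⁷ mm⁴, I_y ≈ 2.83 × 10⁷ mm⁴

Split into non-overlapping primitives; take the origin at the lower-left of the bounding box.
Outer rectangle: 130 × 190, A = 24 700 mm², y = 95 mm, Ī = 74 305 833 mm⁴.
Inner void (subtracted): 82 × 142, A = 11 644 mm², y = 95 mm, Ī = 19 565 801 mm⁴.
By symmetry the centroid is at mid-height, ȳ = 95 mm.
All pieces are centred on the centroidal x-axis, so I = ΣĪ (holes subtracted) = 54 740 032 mm⁴.
Repeating about the centroidal y-axis gives I_y = 28 261 312 mm⁴.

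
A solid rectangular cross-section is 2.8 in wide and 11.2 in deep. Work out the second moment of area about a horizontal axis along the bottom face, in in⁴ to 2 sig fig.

The section: 2.8 × 11.2, A = 31.36 in², y = 5.6 in, Ī = 327.8 in⁴.
Transfer it to a horizontal axis along the bottom face using Ī + A·d² with d = y − 0:
  the section: d = 5.6 in → contributes +1 311 in⁴
Total I = 1 311 in⁴.

I_base ≈ 1300 in⁴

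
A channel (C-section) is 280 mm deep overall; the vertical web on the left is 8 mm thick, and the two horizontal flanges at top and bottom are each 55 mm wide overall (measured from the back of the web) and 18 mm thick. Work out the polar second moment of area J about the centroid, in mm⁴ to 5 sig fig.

Break the section into simple shapes (no overlaps), measuring from the bottom-left corner of the bounding box.
Web: 8 × 280, A = 2 240 mm², y = 140 mm, Ī = 14 634 667 mm⁴.
Top flange (beyond web): 47 × 18, A = 846 mm², y = 271 mm, Ī = 22 842 mm⁴.
Bottom flange (beyond web): 47 × 18, A = 846 mm², y = 9 mm, Ī = 22 842 mm⁴.
By symmetry the centroid is at mid-height, ȳ = 140 mm.
Transfer each piece to the centroidal x-axis using Ī + A·d² with d = y − 140:
  web: d = 0 mm → contributes +14 634 667 mm⁴
  top flange (beyond web): d = 131 mm → contributes +14 541 048 mm⁴
  bottom flange (beyond web): d = -131 mm → contributes +14 541 048 mm⁴
Total I = 43 716 763 mm⁴.
For the y-axis: x̄ = 15.83367 mm.
Repeating about the centroidal y-axis gives I_y = 1 052 370 mm⁴.
Polar second moment: J = I_x + I_y = 44 769 133 mm⁴.

J ≈ 4.4769 × 10⁷ mm⁴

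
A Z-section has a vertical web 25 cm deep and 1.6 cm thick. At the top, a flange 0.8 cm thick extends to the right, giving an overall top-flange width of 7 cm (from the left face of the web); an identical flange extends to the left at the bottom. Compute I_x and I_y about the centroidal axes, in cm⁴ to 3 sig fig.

I_x ≈ 3350 cm⁴, I_y ≈ 135 cm⁴

Treat the section as a set of non-overlapping primitives; coordinates are from the bounding-box lower-left.
Web: 1.6 × 25, A = 40 cm², y = 12.5 cm, Ī = 2083.3 cm⁴.
Top flange (beyond web): 5.4 × 0.8, A = 4.32 cm², y = 24.6 cm, Ī = 0.2304 cm⁴.
Bottom flange (beyond web): 5.4 × 0.8, A = 4.32 cm², y = 0.4 cm, Ī = 0.2304 cm⁴.
Centroid: ȳ = ΣA·y / ΣA = 12.5 cm.
Transfer each piece to the centroidal x-axis using Ī + A·d² with d = y − 12.5:
  web: d = 0 cm → contributes +2083.3 cm⁴
  top flange (beyond web): d = 12.1 cm → contributes +632.72 cm⁴
  bottom flange (beyond web): d = -12.1 cm → contributes +632.72 cm⁴
Total I = 3348.8 cm⁴.
For the y-axis: x̄ = 6.2 cm.
Repeating about the centroidal y-axis gives I_y = 135.37 cm⁴.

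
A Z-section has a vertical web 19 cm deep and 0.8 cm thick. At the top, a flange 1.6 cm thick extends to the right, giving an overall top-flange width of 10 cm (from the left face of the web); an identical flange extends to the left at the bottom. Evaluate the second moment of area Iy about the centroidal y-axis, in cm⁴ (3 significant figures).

Iy ≈ 944 cm⁴

Break the section into simple shapes (no overlaps), measuring from the bottom-left corner of the bounding box.
Web: 0.8 × 19, A = 15.2 cm², x = 9.6 cm, Ī = 0.81067 cm⁴.
Top flange (beyond web): 9.2 × 1.6, A = 14.72 cm², x = 14.6 cm, Ī = 103.83 cm⁴.
Bottom flange (beyond web): 9.2 × 1.6, A = 14.72 cm², x = 4.6 cm, Ī = 103.83 cm⁴.
Centroid: x̄ = ΣA·x / ΣA = 9.6 cm.
Transfer each piece to the centroidal y-axis using Ī + A·d² with d = x − 9.6:
  web: d = 0 cm → contributes +0.81067 cm⁴
  top flange (beyond web): d = 5 cm → contributes +471.83 cm⁴
  bottom flange (beyond web): d = -5 cm → contributes +471.83 cm⁴
Total I = 944.46 cm⁴.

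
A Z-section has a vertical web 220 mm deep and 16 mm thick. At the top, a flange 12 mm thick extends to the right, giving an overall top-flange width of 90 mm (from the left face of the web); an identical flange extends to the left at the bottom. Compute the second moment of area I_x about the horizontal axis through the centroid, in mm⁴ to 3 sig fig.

I_x ≈ 3.34 × 10⁷ mm⁴

Treat the section as a set of non-overlapping primitives; coordinates are from the bounding-box lower-left.
Web: 16 × 220, A = 3 520 mm², y = 110 mm, Ī = 14 197 333 mm⁴.
Top flange (beyond web): 74 × 12, A = 888 mm², y = 214 mm, Ī = 10 656 mm⁴.
Bottom flange (beyond web): 74 × 12, A = 888 mm², y = 6 mm, Ī = 10 656 mm⁴.
Centroid: ȳ = ΣA·y / ΣA = 110 mm.
Transfer each piece to the horizontal axis through the centroid using Ī + A·d² with d = y − 110:
  web: d = 0 mm → contributes +14 197 333 mm⁴
  top flange (beyond web): d = 104 mm → contributes +9 615 264 mm⁴
  bottom flange (beyond web): d = -104 mm → contributes +9 615 264 mm⁴
Total I = 33 427 861 mm⁴.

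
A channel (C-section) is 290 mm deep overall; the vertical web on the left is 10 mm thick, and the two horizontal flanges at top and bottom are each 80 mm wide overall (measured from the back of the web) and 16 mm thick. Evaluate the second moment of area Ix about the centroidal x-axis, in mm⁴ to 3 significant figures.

Ix ≈ 6.24 × 10⁷ mm⁴

Decompose the section into non-overlapping parts with the origin at the bottom-left of its bounding rectangle.
Web: 10 × 290, A = 2 900 mm², y = 145 mm, Ī = 20 324 167 mm⁴.
Top flange (beyond web): 70 × 16, A = 1 120 mm², y = 282 mm, Ī = 23 893 mm⁴.
Bottom flange (beyond web): 70 × 16, A = 1 120 mm², y = 8 mm, Ī = 23 893 mm⁴.
By symmetry the centroid is at mid-height, ȳ = 145 mm.
Transfer each piece to the centroidal x-axis using Ī + A·d² with d = y − 145:
  web: d = 0 mm → contributes +20 324 167 mm⁴
  top flange (beyond web): d = 137 mm → contributes +21 045 173 mm⁴
  bottom flange (beyond web): d = -137 mm → contributes +21 045 173 mm⁴
Total I = 62 414 513 mm⁴.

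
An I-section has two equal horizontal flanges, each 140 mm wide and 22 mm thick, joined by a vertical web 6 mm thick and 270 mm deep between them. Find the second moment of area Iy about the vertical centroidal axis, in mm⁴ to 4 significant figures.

Split into non-overlapping primitives; take the origin at the lower-left of the bounding box.
Bottom flange: 140 × 22, A = 3 080 mm², x = 70 mm, Ī = 5 030 667 mm⁴.
Web: 6 × 270, A = 1 620 mm², x = 70 mm, Ī = 4 860 mm⁴.
Top flange: 140 × 22, A = 3 080 mm², x = 70 mm, Ī = 5 030 667 mm⁴.
By symmetry the centroid is at mid-width, x̄ = 70 mm.
All pieces are centred on the vertical centroidal axis, so I = ΣĪ = 10 066 193 mm⁴.

Iy ≈ 1.007 × 10⁷ mm⁴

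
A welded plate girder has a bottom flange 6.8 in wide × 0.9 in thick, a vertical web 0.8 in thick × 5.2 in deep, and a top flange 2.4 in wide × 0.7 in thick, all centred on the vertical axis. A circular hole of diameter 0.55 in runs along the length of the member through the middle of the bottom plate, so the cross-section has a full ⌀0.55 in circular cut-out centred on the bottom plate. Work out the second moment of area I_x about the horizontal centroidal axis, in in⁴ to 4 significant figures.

Decompose the section into non-overlapping parts with the origin at the bottom-left of its bounding rectangle.
Bottom plate: 6.8 × 0.9, A = 6.12 in², y = 0.45 in, Ī = 0.4131 in⁴.
Web plate: 0.8 × 5.2, A = 4.16 in², y = 3.5 in, Ī = 9.37387 in⁴.
Top plate: 2.4 × 0.7, A = 1.68 in², y = 6.45 in, Ī = 0.0686 in⁴.
Hole (subtracted): ⌀0.55, A = 0.237583 in², y = 0.45 in, Ī = 0.0044918 in⁴.
Centroid: ȳ = ΣA·y / ΣA = 2.39226 in.
Transfer each piece to the horizontal centroidal axis using Ī + A·d² with d = y − 2.39226:
  bottom plate: d = -1.94226 in → contributes +23.5001 in⁴
  web plate: d = 1.10774 in → contributes +14.4785 in⁴
  top plate: d = 4.05774 in → contributes +27.7302 in⁴
  hole: d = -1.94226 in → contributes −0.900745 in⁴
Total I = 64.8081 in⁴.

I_x ≈ 64.81 in⁴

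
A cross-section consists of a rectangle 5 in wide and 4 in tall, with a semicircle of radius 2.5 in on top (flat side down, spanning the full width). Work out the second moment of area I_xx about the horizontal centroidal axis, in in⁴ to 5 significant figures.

I_xx ≈ 92.655 in⁴

Split into non-overlapping primitives; take the origin at the lower-left of the bounding box.
Rectangular body: 5 × 4, A = 20 in², y = 2 in, Ī = 26.66667 in⁴.
Semicircular cap: semicircle r = 2.5, A = 9.817477 in², y = 5.061033 in, Ī = 4.287381 in⁴.
Centroid: ȳ = ΣA·y / ΣA = 3.007853 in.
Transfer each piece to the horizontal centroidal axis using Ī + A·d² with d = y − 3.007853:
  rectangular body: d = -1.007853 in → contributes +46.982 in⁴
  semicircular cap: d = 2.05318 in → contributes +45.67344 in⁴
Total I = 92.65545 in⁴.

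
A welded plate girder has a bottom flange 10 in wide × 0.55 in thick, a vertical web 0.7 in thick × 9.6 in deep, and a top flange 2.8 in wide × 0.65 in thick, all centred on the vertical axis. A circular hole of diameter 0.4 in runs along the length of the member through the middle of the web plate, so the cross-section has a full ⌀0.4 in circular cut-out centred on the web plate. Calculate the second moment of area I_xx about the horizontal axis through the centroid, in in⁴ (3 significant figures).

Decompose the section into non-overlapping parts with the origin at the bottom-left of its bounding rectangle.
Bottom plate: 10 × 0.55, A = 5.5 in², y = 0.275 in, Ī = 0.13865 in⁴.
Web plate: 0.7 × 9.6, A = 6.72 in², y = 5.35 in, Ī = 51.61 in⁴.
Top plate: 2.8 × 0.65, A = 1.82 in², y = 10.475 in, Ī = 0.064079 in⁴.
Hole (subtracted): ⌀0.4, A = 0.12566 in², y = 5.35 in, Ī = 0.0012566 in⁴.
Centroid: ȳ = ΣA·y / ΣA = 4.0143 in.
Transfer each piece to the horizontal axis through the centroid using Ī + A·d² with d = y − 4.0143:
  bottom plate: d = -3.7393 in → contributes +77.043 in⁴
  web plate: d = 1.3357 in → contributes +63.598 in⁴
  top plate: d = 6.4607 in → contributes +76.031 in⁴
  hole: d = 1.3357 in → contributes −0.22544 in⁴
Total I = 216.45 in⁴.

I_xx ≈ 216 in⁴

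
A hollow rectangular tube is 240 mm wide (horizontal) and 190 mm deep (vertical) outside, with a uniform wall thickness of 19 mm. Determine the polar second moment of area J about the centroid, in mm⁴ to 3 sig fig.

Decompose the section into non-overlapping parts with the origin at the bottom-left of its bounding rectangle.
Outer rectangle: 240 × 190, A = 45 600 mm², y = 95 mm, Ī = 137 180 000 mm⁴.
Inner void (subtracted): 202 × 152, A = 30 704 mm², y = 95 mm, Ī = 59 115 435 mm⁴.
By symmetry the centroid is at mid-height, ȳ = 95 mm.
All pieces are centred on the centroidal x-axis, so I = ΣĪ (holes subtracted) = 78 064 565 mm⁴.
Repeating about the centroidal y-axis gives I_y = 114 476 165 mm⁴.
Polar second moment: J = I_x + I_y = 192 540 731 mm⁴.

J ≈ 1.93 × 10⁸ mm⁴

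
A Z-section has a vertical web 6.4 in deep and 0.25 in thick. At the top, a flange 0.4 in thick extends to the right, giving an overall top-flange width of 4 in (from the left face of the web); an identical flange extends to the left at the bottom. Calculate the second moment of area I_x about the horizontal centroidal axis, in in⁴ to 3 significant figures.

Split into non-overlapping primitives; take the origin at the lower-left of the bounding box.
Web: 0.25 × 6.4, A = 1.6 in², y = 3.2 in, Ī = 5.4613 in⁴.
Top flange (beyond web): 3.75 × 0.4, A = 1.5 in², y = 6.2 in, Ī = 0.02 in⁴.
Bottom flange (beyond web): 3.75 × 0.4, A = 1.5 in², y = 0.2 in, Ī = 0.02 in⁴.
Centroid: ȳ = ΣA·y / ΣA = 3.2 in.
Transfer each piece to the horizontal centroidal axis using Ī + A·d² with d = y − 3.2:
  web: d = 0 in → contributes +5.4613 in⁴
  top flange (beyond web): d = 3 in → contributes +13.52 in⁴
  bottom flange (beyond web): d = -3 in → contributes +13.52 in⁴
Total I = 32.501 in⁴.

I_x ≈ 32.5 in⁴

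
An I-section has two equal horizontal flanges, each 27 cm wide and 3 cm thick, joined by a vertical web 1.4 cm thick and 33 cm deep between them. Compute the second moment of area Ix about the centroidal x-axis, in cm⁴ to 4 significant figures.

Ix ≈ 5.680 × 10⁴ cm⁴

Break the section into simple shapes (no overlaps), measuring from the bottom-left corner of the bounding box.
Bottom flange: 27 × 3, A = 81 cm², y = 1.5 cm, Ī = 60.75 cm⁴.
Web: 1.4 × 33, A = 46.2 cm², y = 19.5 cm, Ī = 4192.65 cm⁴.
Top flange: 27 × 3, A = 81 cm², y = 37.5 cm, Ī = 60.75 cm⁴.
By symmetry the centroid is at mid-height, ȳ = 19.5 cm.
Transfer each piece to the centroidal x-axis using Ī + A·d² with d = y − 19.5:
  bottom flange: d = -18 cm → contributes +26304.8 cm⁴
  web: d = 0 cm → contributes +4192.65 cm⁴
  top flange: d = 18 cm → contributes +26304.8 cm⁴
Total I = 56802.2 cm⁴.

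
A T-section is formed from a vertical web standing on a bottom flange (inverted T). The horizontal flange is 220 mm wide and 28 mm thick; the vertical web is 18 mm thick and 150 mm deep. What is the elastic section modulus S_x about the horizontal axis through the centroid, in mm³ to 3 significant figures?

S_x ≈ 1.49 × 10⁵ mm³

Split into non-overlapping primitives; take the origin at the lower-left of the bounding box.
Flange: 220 × 28, A = 6 160 mm², y = 14 mm, Ī = 402 453 mm⁴.
Web: 18 × 150, A = 2 700 mm², y = 103 mm, Ī = 5 062 500 mm⁴.
Centroid: ȳ = ΣA·y / ΣA = 41.122 mm.
Transfer each piece to the horizontal axis through the centroid using Ī + A·d² with d = y − 41.122:
  flange: d = -27.122 mm → contributes +4 933 732 mm⁴
  web: d = 61.878 mm → contributes +15 400 529 mm⁴
Total I = 20 334 262 mm⁴.
Extreme fibre distance c = 136.88 mm; S = I/c = 148 557 mm³.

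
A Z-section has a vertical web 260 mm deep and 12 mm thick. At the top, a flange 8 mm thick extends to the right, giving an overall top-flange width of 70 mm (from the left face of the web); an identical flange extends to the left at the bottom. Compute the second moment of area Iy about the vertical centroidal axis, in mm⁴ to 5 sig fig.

Treat the section as a set of non-overlapping primitives; coordinates are from the bounding-box lower-left.
Web: 12 × 260, A = 3 120 mm², x = 64 mm, Ī = 37 440 mm⁴.
Top flange (beyond web): 58 × 8, A = 464 mm², x = 99 mm, Ī = 130074.7 mm⁴.
Bottom flange (beyond web): 58 × 8, A = 464 mm², x = 29 mm, Ī = 130074.7 mm⁴.
Centroid: x̄ = ΣA·x / ΣA = 64 mm.
Transfer each piece to the vertical centroidal axis using Ī + A·d² with d = x − 64:
  web: d = 0 mm → contributes +37 440 mm⁴
  top flange (beyond web): d = 35 mm → contributes +698474.7 mm⁴
  bottom flange (beyond web): d = -35 mm → contributes +698474.7 mm⁴
Total I = 1 434 389 mm⁴.

Iy ≈ 1.4344 × 10⁶ mm⁴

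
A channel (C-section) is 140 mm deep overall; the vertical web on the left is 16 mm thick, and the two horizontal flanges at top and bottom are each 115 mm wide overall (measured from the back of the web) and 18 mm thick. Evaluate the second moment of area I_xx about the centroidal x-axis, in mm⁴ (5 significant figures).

Treat the section as a set of non-overlapping primitives; coordinates are from the bounding-box lower-left.
Web: 16 × 140, A = 2 240 mm², y = 70 mm, Ī = 3 658 667 mm⁴.
Top flange (beyond web): 99 × 18, A = 1 782 mm², y = 131 mm, Ī = 48 114 mm⁴.
Bottom flange (beyond web): 99 × 18, A = 1 782 mm², y = 9 mm, Ī = 48 114 mm⁴.
By symmetry the centroid is at mid-height, ȳ = 70 mm.
Transfer each piece to the centroidal x-axis using Ī + A·d² with d = y − 70:
  web: d = 0 mm → contributes +3 658 667 mm⁴
  top flange (beyond web): d = 61 mm → contributes +6 678 936 mm⁴
  bottom flange (beyond web): d = -61 mm → contributes +6 678 936 mm⁴
Total I = 17 016 539 mm⁴.

I_xx ≈ 1.7017 × 10⁷ mm⁴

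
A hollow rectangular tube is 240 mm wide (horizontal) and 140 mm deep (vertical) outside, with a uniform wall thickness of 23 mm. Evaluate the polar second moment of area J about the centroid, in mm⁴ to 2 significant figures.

J ≈ 1.5 × 10⁸ mm⁴

Break the section into simple shapes (no overlaps), measuring from the bottom-left corner of the bounding box.
Outer rectangle: 240 × 140, A = 33 600 mm², y = 70 mm, Ī = 54 880 000 mm⁴.
Inner void (subtracted): 194 × 94, A = 18 236 mm², y = 70 mm, Ī = 13 427 775 mm⁴.
By symmetry the centroid is at mid-height, ȳ = 70 mm.
All pieces are centred on the centroidal x-axis, so I = ΣĪ (holes subtracted) = 41 452 225 mm⁴.
Repeating about the centroidal y-axis gives I_y = 104 085 825 mm⁴.
Polar second moment: J = I_x + I_y = 145 538 051 mm⁴.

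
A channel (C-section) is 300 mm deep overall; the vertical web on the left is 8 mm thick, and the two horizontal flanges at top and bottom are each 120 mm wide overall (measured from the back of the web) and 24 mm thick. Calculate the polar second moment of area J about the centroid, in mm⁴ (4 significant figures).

J ≈ 1.322 × 10⁸ mm⁴

Decompose the section into non-overlapping parts with the origin at the bottom-left of its bounding rectangle.
Web: 8 × 300, A = 2 400 mm², y = 150 mm, Ī = 18 000 000 mm⁴.
Top flange (beyond web): 112 × 24, A = 2 688 mm², y = 288 mm, Ī = 129 024 mm⁴.
Bottom flange (beyond web): 112 × 24, A = 2 688 mm², y = 12 mm, Ī = 129 024 mm⁴.
By symmetry the centroid is at mid-height, ȳ = 150 mm.
Transfer each piece to the centroidal x-axis using Ī + A·d² with d = y − 150:
  web: d = 0 mm → contributes +18 000 000 mm⁴
  top flange (beyond web): d = 138 mm → contributes +51 319 296 mm⁴
  bottom flange (beyond web): d = -138 mm → contributes +51 319 296 mm⁴
Total I = 120 638 592 mm⁴.
For the y-axis: x̄ = 45.4815 mm.
Repeating about the centroidal y-axis gives I_y = 11 605 845 mm⁴.
Polar second moment: J = I_x + I_y = 132 244 437 mm⁴.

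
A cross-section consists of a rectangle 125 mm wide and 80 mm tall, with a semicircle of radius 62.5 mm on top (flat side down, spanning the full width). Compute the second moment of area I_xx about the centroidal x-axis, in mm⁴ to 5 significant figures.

Treat the section as a set of non-overlapping primitives; coordinates are from the bounding-box lower-left.
Rectangular body: 125 × 80, A = 10 000 mm², y = 40 mm, Ī = 5 333 333 mm⁴.
Semicircular cap: semicircle r = 62.5, A = 6135.923 mm², y = 106.5258 mm, Ī = 1 674 758 mm⁴.
Centroid: ȳ = ΣA·y / ΣA = 65.29743 mm.
Transfer each piece to the centroidal x-axis using Ī + A·d² with d = y − 65.29743:
  rectangular body: d = -25.29743 mm → contributes +11 732 932 mm⁴
  semicircular cap: d = 41.2284 mm → contributes +12 104 482 mm⁴
Total I = 23 837 414 mm⁴.

I_xx ≈ 2.3837 × 10⁷ mm⁴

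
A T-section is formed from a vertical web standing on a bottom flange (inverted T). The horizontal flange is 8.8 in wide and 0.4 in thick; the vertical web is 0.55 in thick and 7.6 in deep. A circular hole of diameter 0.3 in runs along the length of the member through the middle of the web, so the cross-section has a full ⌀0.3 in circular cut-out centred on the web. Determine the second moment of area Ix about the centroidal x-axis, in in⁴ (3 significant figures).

Ix ≈ 50.5 in⁴

Decompose the section into non-overlapping parts with the origin at the bottom-left of its bounding rectangle.
Flange: 8.8 × 0.4, A = 3.52 in², y = 0.2 in, Ī = 0.046933 in⁴.
Web: 0.55 × 7.6, A = 4.18 in², y = 4.2 in, Ī = 20.12 in⁴.
Hole (subtracted): ⌀0.3, A = 0.070686 in², y = 4.2 in, Ī = 0.00039761 in⁴.
Centroid: ȳ = ΣA·y / ΣA = 2.3545 in.
Transfer each piece to the centroidal x-axis using Ī + A·d² with d = y − 2.3545:
  flange: d = -2.1545 in → contributes +16.386 in⁴
  web: d = 1.8455 in → contributes +34.356 in⁴
  hole: d = 1.8455 in → contributes −0.24115 in⁴
Total I = 50.501 in⁴.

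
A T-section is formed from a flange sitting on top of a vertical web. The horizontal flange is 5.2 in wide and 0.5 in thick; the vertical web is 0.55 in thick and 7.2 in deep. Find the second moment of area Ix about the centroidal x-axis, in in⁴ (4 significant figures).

Ix ≈ 40.43 in⁴

Decompose the section into non-overlapping parts with the origin at the bottom-left of its bounding rectangle.
Flange: 5.2 × 0.5, A = 2.6 in², y = 7.45 in, Ī = 0.0541667 in⁴.
Web: 0.55 × 7.2, A = 3.96 in², y = 3.6 in, Ī = 17.1072 in⁴.
Centroid: ȳ = ΣA·y / ΣA = 5.12591 in.
Transfer each piece to the centroidal x-axis using Ī + A·d² with d = y − 5.12591:
  flange: d = 2.32409 in → contributes +14.0977 in⁴
  web: d = -1.52591 in → contributes +26.3277 in⁴
Total I = 40.4255 in⁴.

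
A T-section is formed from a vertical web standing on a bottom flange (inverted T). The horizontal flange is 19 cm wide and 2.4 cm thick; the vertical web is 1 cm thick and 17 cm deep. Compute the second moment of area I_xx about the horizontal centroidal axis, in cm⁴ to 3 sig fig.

I_xx ≈ 1600 cm⁴

Treat the section as a set of non-overlapping primitives; coordinates are from the bounding-box lower-left.
Flange: 19 × 2.4, A = 45.6 cm², y = 1.2 cm, Ī = 21.888 cm⁴.
Web: 1 × 17, A = 17 cm², y = 10.9 cm, Ī = 409.42 cm⁴.
Centroid: ȳ = ΣA·y / ΣA = 3.8342 cm.
Transfer each piece to the horizontal centroidal axis using Ī + A·d² with d = y − 3.8342:
  flange: d = -2.6342 cm → contributes +338.3 cm⁴
  web: d = 7.0658 cm → contributes +1258.2 cm⁴
Total I = 1596.5 cm⁴.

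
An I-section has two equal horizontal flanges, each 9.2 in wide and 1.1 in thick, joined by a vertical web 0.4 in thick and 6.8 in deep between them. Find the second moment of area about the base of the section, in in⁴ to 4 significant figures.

I_base ≈ 793.3 in⁴

Split into non-overlapping primitives; take the origin at the lower-left of the bounding box.
Bottom flange: 9.2 × 1.1, A = 10.12 in², y = 0.55 in, Ī = 1.02043 in⁴.
Web: 0.4 × 6.8, A = 2.72 in², y = 4.5 in, Ī = 10.4811 in⁴.
Top flange: 9.2 × 1.1, A = 10.12 in², y = 8.45 in, Ī = 1.02043 in⁴.
Transfer each piece to a horizontal axis along the bottom face using Ī + A·d² with d = y − 0:
  bottom flange: d = 0.55 in → contributes +4.08173 in⁴
  web: d = 4.5 in → contributes +65.5611 in⁴
  top flange: d = 8.45 in → contributes +723.614 in⁴
Total I = 793.257 in⁴.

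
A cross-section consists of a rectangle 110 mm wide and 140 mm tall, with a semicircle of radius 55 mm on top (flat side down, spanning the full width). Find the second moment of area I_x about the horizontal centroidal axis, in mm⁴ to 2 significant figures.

I_x ≈ 5.8 × 10⁷ mm⁴

Treat the section as a set of non-overlapping primitives; coordinates are from the bounding-box lower-left.
Rectangular body: 110 × 140, A = 15 400 mm², y = 70 mm, Ī = 25 153 333 mm⁴.
Semicircular cap: semicircle r = 55, A = 4 752 mm², y = 163.3 mm, Ī = 1 004 345 mm⁴.
Centroid: ȳ = ΣA·y / ΣA = 92.01 mm.
Transfer each piece to the horizontal centroidal axis using Ī + A·d² with d = y − 92.01:
  rectangular body: d = -22.01 mm → contributes +32 613 535 mm⁴
  semicircular cap: d = 71.33 mm → contributes +25 182 660 mm⁴
Total I = 57 796 196 mm⁴.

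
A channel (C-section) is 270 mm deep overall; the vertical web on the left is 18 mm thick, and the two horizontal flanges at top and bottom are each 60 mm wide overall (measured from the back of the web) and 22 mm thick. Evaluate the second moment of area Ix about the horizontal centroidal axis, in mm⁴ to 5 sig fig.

Treat the section as a set of non-overlapping primitives; coordinates are from the bounding-box lower-left.
Web: 18 × 270, A = 4 860 mm², y = 135 mm, Ī = 29 524 500 mm⁴.
Top flange (beyond web): 42 × 22, A = 924 mm², y = 259 mm, Ī = 37 268 mm⁴.
Bottom flange (beyond web): 42 × 22, A = 924 mm², y = 11 mm, Ī = 37 268 mm⁴.
By symmetry the centroid is at mid-height, ȳ = 135 mm.
Transfer each piece to the horizontal centroidal axis using Ī + A·d² with d = y − 135:
  web: d = 0 mm → contributes +29 524 500 mm⁴
  top flange (beyond web): d = 124 mm → contributes +14 244 692 mm⁴
  bottom flange (beyond web): d = -124 mm → contributes +14 244 692 mm⁴
Total I = 58 013 884 mm⁴.

Ix ≈ 5.8014 × 10⁷ mm⁴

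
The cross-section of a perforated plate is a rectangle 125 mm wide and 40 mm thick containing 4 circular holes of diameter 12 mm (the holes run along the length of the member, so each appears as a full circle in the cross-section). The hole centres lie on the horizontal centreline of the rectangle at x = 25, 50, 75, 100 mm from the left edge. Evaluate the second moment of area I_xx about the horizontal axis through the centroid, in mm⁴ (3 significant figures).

Break the section into simple shapes (no overlaps), measuring from the bottom-left corner of the bounding box.
Plate: 125 × 40, A = 5 000 mm², y = 20 mm, Ī = 666 667 mm⁴.
Hole 1 (subtracted): ⌀12, A = 113.1 mm², y = 20 mm, Ī = 1017.9 mm⁴.
Hole 2 (subtracted): ⌀12, A = 113.1 mm², y = 20 mm, Ī = 1017.9 mm⁴.
Hole 3 (subtracted): ⌀12, A = 113.1 mm², y = 20 mm, Ī = 1017.9 mm⁴.
Hole 4 (subtracted): ⌀12, A = 113.1 mm², y = 20 mm, Ī = 1017.9 mm⁴.
By symmetry the centroid is at mid-height, ȳ = 20 mm.
All pieces are centred on the horizontal axis through the centroid, so I = ΣĪ (holes subtracted) = 662 595 mm⁴.

I_xx ≈ 6.63 × 10⁵ mm⁴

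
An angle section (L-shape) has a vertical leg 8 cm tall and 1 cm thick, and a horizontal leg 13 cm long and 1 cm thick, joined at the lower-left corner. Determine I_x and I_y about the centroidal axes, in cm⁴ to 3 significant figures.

Decompose the section into non-overlapping parts with the origin at the bottom-left of its bounding rectangle.
Vertical leg: 1 × 8, A = 8 cm², y = 4 cm, Ī = 42.667 cm⁴.
Horizontal leg (remainder): 12 × 1, A = 12 cm², y = 0.5 cm, Ī = 1 cm⁴.
Centroid: ȳ = ΣA·y / ΣA = 1.9 cm.
Transfer each piece to the centroidal x-axis using Ī + A·d² with d = y − 1.9:
  vertical leg: d = 2.1 cm → contributes +77.947 cm⁴
  horizontal leg (remainder): d = -1.4 cm → contributes +24.52 cm⁴
Total I = 102.47 cm⁴.
For the y-axis: x̄ = 4.4 cm.
Repeating about the centroidal y-axis gives I_y = 347.47 cm⁴.

I_x ≈ 102 cm⁴, I_y ≈ 347 cm⁴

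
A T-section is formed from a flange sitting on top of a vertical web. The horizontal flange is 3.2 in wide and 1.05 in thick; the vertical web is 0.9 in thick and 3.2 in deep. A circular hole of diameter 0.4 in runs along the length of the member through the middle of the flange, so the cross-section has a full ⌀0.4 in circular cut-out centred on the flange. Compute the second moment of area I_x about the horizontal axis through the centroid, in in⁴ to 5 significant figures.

I_x ≈ 9.6444 in⁴

Treat the section as a set of non-overlapping primitives; coordinates are from the bounding-box lower-left.
Flange: 3.2 × 1.05, A = 3.36 in², y = 3.725 in, Ī = 0.3087 in⁴.
Web: 0.9 × 3.2, A = 2.88 in², y = 1.6 in, Ī = 2.4576 in⁴.
Hole (subtracted): ⌀0.4, A = 0.1256637 in², y = 3.725 in, Ī = 0.001256637 in⁴.
Centroid: ȳ = ΣA·y / ΣA = 2.724074 in.
Transfer each piece to the horizontal axis through the centroid using Ī + A·d² with d = y − 2.724074:
  flange: d = 1.000926 in → contributes +3.674928 in⁴
  web: d = -1.124074 in → contributes +6.0966 in⁴
  hole: d = 1.000926 in → contributes −0.1271533 in⁴
Total I = 9.644374 in⁴.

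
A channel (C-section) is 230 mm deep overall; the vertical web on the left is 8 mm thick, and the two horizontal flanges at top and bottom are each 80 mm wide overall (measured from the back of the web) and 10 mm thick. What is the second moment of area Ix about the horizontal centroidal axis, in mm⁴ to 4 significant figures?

Split into non-overlapping primitives; take the origin at the lower-left of the bounding box.
Web: 8 × 230, A = 1 840 mm², y = 115 mm, Ī = 8 111 333 mm⁴.
Top flange (beyond web): 72 × 10, A = 720 mm², y = 225 mm, Ī = 6 000 mm⁴.
Bottom flange (beyond web): 72 × 10, A = 720 mm², y = 5 mm, Ī = 6 000 mm⁴.
By symmetry the centroid is at mid-height, ȳ = 115 mm.
Transfer each piece to the horizontal centroidal axis using Ī + A·d² with d = y − 115:
  web: d = 0 mm → contributes +8 111 333 mm⁴
  top flange (beyond web): d = 110 mm → contributes +8 718 000 mm⁴
  bottom flange (beyond web): d = -110 mm → contributes +8 718 000 mm⁴
Total I = 25 547 333 mm⁴.

Ix ≈ 2.555 × 10⁷ mm⁴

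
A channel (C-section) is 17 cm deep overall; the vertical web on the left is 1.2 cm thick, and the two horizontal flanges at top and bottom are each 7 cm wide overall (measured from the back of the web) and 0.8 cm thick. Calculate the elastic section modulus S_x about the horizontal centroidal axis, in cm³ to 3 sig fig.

S_x ≈ 129 cm³

Break the section into simple shapes (no overlaps), measuring from the bottom-left corner of the bounding box.
Web: 1.2 × 17, A = 20.4 cm², y = 8.5 cm, Ī = 491.3 cm⁴.
Top flange (beyond web): 5.8 × 0.8, A = 4.64 cm², y = 16.6 cm, Ī = 0.24747 cm⁴.
Bottom flange (beyond web): 5.8 × 0.8, A = 4.64 cm², y = 0.4 cm, Ī = 0.24747 cm⁴.
By symmetry the centroid is at mid-height, ȳ = 8.5 cm.
Transfer each piece to the horizontal centroidal axis using Ī + A·d² with d = y − 8.5:
  web: d = 0 cm → contributes +491.3 cm⁴
  top flange (beyond web): d = 8.1 cm → contributes +304.68 cm⁴
  bottom flange (beyond web): d = -8.1 cm → contributes +304.68 cm⁴
Total I = 1100.7 cm⁴.
Extreme fibre distance c = 8.5 cm; S = I/c = 129.49 cm³.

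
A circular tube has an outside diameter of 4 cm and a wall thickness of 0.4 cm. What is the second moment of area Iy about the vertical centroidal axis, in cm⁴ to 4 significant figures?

Treat the section as a set of non-overlapping primitives; coordinates are from the bounding-box lower-left.
Outer circle: ⌀4, A = 12.5664 cm², x = 2 cm, Ī = 12.5664 cm⁴.
Bore (subtracted): ⌀3.2, A = 8.04248 cm², x = 2 cm, Ī = 5.14719 cm⁴.
By symmetry the centroid is at mid-width, x̄ = 2 cm.
All pieces are centred on the vertical centroidal axis, so I = ΣĪ (holes subtracted) = 7.41919 cm⁴.

Iy ≈ 7.419 cm⁴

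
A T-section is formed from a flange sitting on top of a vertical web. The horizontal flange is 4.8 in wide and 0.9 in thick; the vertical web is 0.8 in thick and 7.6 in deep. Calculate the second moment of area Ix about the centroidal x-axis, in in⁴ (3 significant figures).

Split into non-overlapping primitives; take the origin at the lower-left of the bounding box.
Flange: 4.8 × 0.9, A = 4.32 in², y = 8.05 in, Ī = 0.2916 in⁴.
Web: 0.8 × 7.6, A = 6.08 in², y = 3.8 in, Ī = 29.265 in⁴.
Centroid: ȳ = ΣA·y / ΣA = 5.5654 in.
Transfer each piece to the centroidal x-axis using Ī + A·d² with d = y − 5.5654:
  flange: d = 2.4846 in → contributes +26.96 in⁴
  web: d = -1.7654 in → contributes +48.214 in⁴
Total I = 75.174 in⁴.

Ix ≈ 75.2 in⁴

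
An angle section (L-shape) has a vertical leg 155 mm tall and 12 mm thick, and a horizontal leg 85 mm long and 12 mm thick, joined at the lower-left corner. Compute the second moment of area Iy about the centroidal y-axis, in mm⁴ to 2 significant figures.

Decompose the section into non-overlapping parts with the origin at the bottom-left of its bounding rectangle.
Vertical leg: 12 × 155, A = 1 860 mm², x = 6 mm, Ī = 22 320 mm⁴.
Horizontal leg (remainder): 73 × 12, A = 876 mm², x = 48.5 mm, Ī = 389 017 mm⁴.
Centroid: x̄ = ΣA·x / ΣA = 19.61 mm.
Transfer each piece to the centroidal y-axis using Ī + A·d² with d = x − 19.61:
  vertical leg: d = -13.61 mm → contributes +366 723 mm⁴
  horizontal leg (remainder): d = 28.89 mm → contributes +1 120 283 mm⁴
Total I = 1 487 006 mm⁴.

Iy ≈ 1.5 × 10⁶ mm⁴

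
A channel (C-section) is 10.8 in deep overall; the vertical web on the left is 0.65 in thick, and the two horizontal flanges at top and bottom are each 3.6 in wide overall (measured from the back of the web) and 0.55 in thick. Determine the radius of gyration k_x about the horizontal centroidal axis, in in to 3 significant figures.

Break the section into simple shapes (no overlaps), measuring from the bottom-left corner of the bounding box.
Web: 0.65 × 10.8, A = 7.02 in², y = 5.4 in, Ī = 68.234 in⁴.
Top flange (beyond web): 2.95 × 0.55, A = 1.6225 in², y = 10.525 in, Ī = 0.040901 in⁴.
Bottom flange (beyond web): 2.95 × 0.55, A = 1.6225 in², y = 0.275 in, Ī = 0.040901 in⁴.
By symmetry the centroid is at mid-height, ȳ = 5.4 in.
Transfer each piece to the horizontal centroidal axis using Ī + A·d² with d = y − 5.4:
  web: d = 0 in → contributes +68.234 in⁴
  top flange (beyond web): d = 5.125 in → contributes +42.657 in⁴
  bottom flange (beyond web): d = -5.125 in → contributes +42.657 in⁴
Total I = 153.55 in⁴.
Radius of gyration: k = √(I/A) = √(153.55 / 10.265) = 3.8676 in.

k_x ≈ 3.87 in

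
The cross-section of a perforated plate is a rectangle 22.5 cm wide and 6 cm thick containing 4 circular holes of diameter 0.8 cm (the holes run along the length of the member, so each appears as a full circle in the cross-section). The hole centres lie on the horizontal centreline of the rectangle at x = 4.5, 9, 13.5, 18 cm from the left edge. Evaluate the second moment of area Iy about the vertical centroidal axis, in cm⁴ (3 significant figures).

Treat the section as a set of non-overlapping primitives; coordinates are from the bounding-box lower-left.
Plate: 22.5 × 6, A = 135 cm², x = 11.25 cm, Ī = 5695.3 cm⁴.
Hole 1 (subtracted): ⌀0.8, A = 0.50265 cm², x = 4.5 cm, Ī = 0.020106 cm⁴.
Hole 2 (subtracted): ⌀0.8, A = 0.50265 cm², x = 9 cm, Ī = 0.020106 cm⁴.
Hole 3 (subtracted): ⌀0.8, A = 0.50265 cm², x = 13.5 cm, Ī = 0.020106 cm⁴.
Hole 4 (subtracted): ⌀0.8, A = 0.50265 cm², x = 18 cm, Ī = 0.020106 cm⁴.
By symmetry the centroid is at mid-width, x̄ = 11.25 cm.
Transfer each piece to the vertical centroidal axis using Ī + A·d² with d = x − 11.25:
  plate: d = 0 cm → contributes +5695.3 cm⁴
  hole 1: d = -6.75 cm → contributes −22.922 cm⁴
  hole 2: d = -2.25 cm → contributes −2.5648 cm⁴
  hole 3: d = 2.25 cm → contributes −2.5648 cm⁴
  hole 4: d = 6.75 cm → contributes −22.922 cm⁴
Total I = 5644.3 cm⁴.

Iy ≈ 5640 cm⁴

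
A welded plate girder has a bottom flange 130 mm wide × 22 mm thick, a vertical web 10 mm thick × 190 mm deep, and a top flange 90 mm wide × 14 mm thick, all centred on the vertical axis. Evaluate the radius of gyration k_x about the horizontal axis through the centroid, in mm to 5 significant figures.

k_x ≈ 87.442 mm

Split into non-overlapping primitives; take the origin at the lower-left of the bounding box.
Bottom plate: 130 × 22, A = 2 860 mm², y = 11 mm, Ī = 115353.3 mm⁴.
Web plate: 10 × 190, A = 1 900 mm², y = 117 mm, Ī = 5 715 833 mm⁴.
Top plate: 90 × 14, A = 1 260 mm², y = 219 mm, Ī = 20 580 mm⁴.
Centroid: ȳ = ΣA·y / ΣA = 87.99003 mm.
Transfer each piece to the horizontal axis through the centroid using Ī + A·d² with d = y − 87.99003:
  bottom plate: d = -76.99003 mm → contributes +17 067 904 mm⁴
  web plate: d = 29.00997 mm → contributes +7 314 832 mm⁴
  top plate: d = 131.01 mm → contributes +21 646 730 mm⁴
Total I = 46 029 466 mm⁴.
Radius of gyration: k = √(I/A) = √(46 029 466 / 6 020) = 87.44193 mm.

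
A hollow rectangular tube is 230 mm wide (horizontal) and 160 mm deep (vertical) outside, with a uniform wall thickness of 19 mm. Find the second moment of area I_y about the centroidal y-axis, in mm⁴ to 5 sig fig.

I_y ≈ 9.0268 × 10⁷ mm⁴

Break the section into simple shapes (no overlaps), measuring from the bottom-left corner of the bounding box.
Outer rectangle: 230 × 160, A = 36 800 mm², x = 115 mm, Ī = 162 226 667 mm⁴.
Inner void (subtracted): 192 × 122, A = 23 424 mm², x = 115 mm, Ī = 71 958 528 mm⁴.
By symmetry the centroid is at mid-width, x̄ = 115 mm.
All pieces are centred on the centroidal y-axis, so I = ΣĪ (holes subtracted) = 90 268 139 mm⁴.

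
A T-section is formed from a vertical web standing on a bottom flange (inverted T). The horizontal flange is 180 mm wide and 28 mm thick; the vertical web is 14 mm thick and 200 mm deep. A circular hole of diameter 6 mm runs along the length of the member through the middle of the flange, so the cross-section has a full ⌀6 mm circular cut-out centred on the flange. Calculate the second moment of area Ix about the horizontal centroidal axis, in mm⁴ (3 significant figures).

Decompose the section into non-overlapping parts with the origin at the bottom-left of its bounding rectangle.
Flange: 180 × 28, A = 5 040 mm², y = 14 mm, Ī = 329 280 mm⁴.
Web: 14 × 200, A = 2 800 mm², y = 128 mm, Ī = 9 333 333 mm⁴.
Hole (subtracted): ⌀6, A = 28.274 mm², y = 14 mm, Ī = 63.617 mm⁴.
Centroid: ȳ = ΣA·y / ΣA = 54.862 mm.
Transfer each piece to the horizontal centroidal axis using Ī + A·d² with d = y − 54.862:
  flange: d = -40.862 mm → contributes +8 744 439 mm⁴
  web: d = 73.138 mm → contributes +24 311 144 mm⁴
  hole: d = -40.862 mm → contributes −47 273 mm⁴
Total I = 33 008 311 mm⁴.

Ix ≈ 3.30 × 10⁷ mm⁴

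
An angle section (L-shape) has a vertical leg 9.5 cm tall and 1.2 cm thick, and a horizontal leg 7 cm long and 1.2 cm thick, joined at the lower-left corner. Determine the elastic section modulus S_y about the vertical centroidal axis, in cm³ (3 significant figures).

S_y ≈ 14.6 cm³

Break the section into simple shapes (no overlaps), measuring from the bottom-left corner of the bounding box.
Vertical leg: 1.2 × 9.5, A = 11.4 cm², x = 0.6 cm, Ī = 1.368 cm⁴.
Horizontal leg (remainder): 5.8 × 1.2, A = 6.96 cm², x = 4.1 cm, Ī = 19.511 cm⁴.
Centroid: x̄ = ΣA·x / ΣA = 1.9268 cm.
Transfer each piece to the vertical centroidal axis using Ī + A·d² with d = x − 1.9268:
  vertical leg: d = -1.3268 cm → contributes +21.436 cm⁴
  horizontal leg (remainder): d = 2.1732 cm → contributes +52.382 cm⁴
Total I = 73.818 cm⁴.
Extreme fibre distance c = 5.0732 cm; S = I/c = 14.551 cm³.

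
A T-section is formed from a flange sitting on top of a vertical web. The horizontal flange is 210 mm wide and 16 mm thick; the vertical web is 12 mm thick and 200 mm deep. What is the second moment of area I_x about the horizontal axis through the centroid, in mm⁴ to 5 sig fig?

Decompose the section into non-overlapping parts with the origin at the bottom-left of its bounding rectangle.
Flange: 210 × 16, A = 3 360 mm², y = 208 mm, Ī = 71 680 mm⁴.
Web: 12 × 200, A = 2 400 mm², y = 100 mm, Ī = 8 000 000 mm⁴.
Centroid: ȳ = ΣA·y / ΣA = 163 mm.
Transfer each piece to the horizontal axis through the centroid using Ī + A·d² with d = y − 163:
  flange: d = 45 mm → contributes +6 875 680 mm⁴
  web: d = -63 mm → contributes +17 525 600 mm⁴
Total I = 24 401 280 mm⁴.

I_x ≈ 2.4401 × 10⁷ mm⁴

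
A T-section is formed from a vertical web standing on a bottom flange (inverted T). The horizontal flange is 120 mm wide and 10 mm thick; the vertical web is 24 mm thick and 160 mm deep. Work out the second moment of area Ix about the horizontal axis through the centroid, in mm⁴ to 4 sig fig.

Ix ≈ 1.481 × 10⁷ mm⁴

Treat the section as a set of non-overlapping primitives; coordinates are from the bounding-box lower-left.
Flange: 120 × 10, A = 1 200 mm², y = 5 mm, Ī = 10 000 mm⁴.
Web: 24 × 160, A = 3 840 mm², y = 90 mm, Ī = 8 192 000 mm⁴.
Centroid: ȳ = ΣA·y / ΣA = 69.7619 mm.
Transfer each piece to the horizontal axis through the centroid using Ī + A·d² with d = y − 69.7619:
  flange: d = -64.7619 mm → contributes +5 042 925 mm⁴
  web: d = 20.2381 mm → contributes +9 764 789 mm⁴
Total I = 14 807 714 mm⁴.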